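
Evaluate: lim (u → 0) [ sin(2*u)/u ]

Substitution gives 0/0.
Write it as (2)·sin(2u)/(2u); since sin(θ)/θ → 1, the limit is 2.

2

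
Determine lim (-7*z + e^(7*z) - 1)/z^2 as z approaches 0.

Direct substitution gives 0/0.
Apply L'Hôpital: lim (7*e^(7*z) - 7)/(2*z), still 0/0.
After 2 applications of L'Hôpital's rule the quotient is (49*e^(7*z))/(2); substituting z = 0 gives 49/2.

49/2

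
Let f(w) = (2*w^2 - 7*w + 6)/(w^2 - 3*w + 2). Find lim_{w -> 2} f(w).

At w = 2 both the top and bottom vanish — a removable singularity. Factoring out (w - 2) from each leaves (2*w - 3)/(w - 1), which at w = 2 equals 1.

1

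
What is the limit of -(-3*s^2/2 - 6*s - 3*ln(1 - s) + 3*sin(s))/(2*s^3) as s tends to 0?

Substitution gives 0/0 (the numerator vanishes to order 3).
Expand each term to order s^3: the coefficient of s^3 in 3·sin(s) is -1/2 and in -3·ln(1 - s) is 1.
Lower-order terms cancel with the polynomial part, so the numerator is (1/2)·s^3 + o(s^3), and the limit is (1/2)/(-2) = -1/4.

-1/4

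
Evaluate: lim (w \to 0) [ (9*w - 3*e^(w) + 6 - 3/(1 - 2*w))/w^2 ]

-27/2

Substitution gives 0/0 (the numerator vanishes to order 2).
Expand each term to order w^2: the coefficient of w^2 in -3·1/(1 - 2w) is -12 and in -3·e^(w) is -3/2.
Lower-order terms cancel with the polynomial part, so the numerator is (-27/2)·w^2 + o(w^2), and the limit is (-27/2)/(1) = -27/2.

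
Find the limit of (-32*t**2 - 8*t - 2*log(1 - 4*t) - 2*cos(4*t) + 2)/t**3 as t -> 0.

128/3

Substitution gives 0/0 (the numerator vanishes to order 3).
Expand each term to order t^3: the coefficient of t^3 in -2·ln(1 - 4t) is 128/3 and in -2·cos(4t) is 0.
Lower-order terms cancel with the polynomial part, so the numerator is (128/3)·t^3 + o(t^3), and the limit is (128/3)/(1) = 128/3.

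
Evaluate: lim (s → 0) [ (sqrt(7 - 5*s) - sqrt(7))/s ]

A 0/0 form; rationalise with √(7 - 5s) + √7. This collapses the numerator to -5s, leaving -5/(√(7 - 5s) + √7) → -5/(2√7) = -5*√(7)/14.

-5*√(7)/14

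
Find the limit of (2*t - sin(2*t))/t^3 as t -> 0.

Direct substitution gives 0/0.
Apply L'Hôpital: lim (2 - 2*cos(2*t))/(3*t^2), still 0/0.
Apply L'Hôpital: lim (4*sin(2*t))/(6*t), still 0/0.
After 3 applications of L'Hôpital's rule the quotient is (8*cos(2*t))/(6); substituting t = 0 gives 4/3.

4/3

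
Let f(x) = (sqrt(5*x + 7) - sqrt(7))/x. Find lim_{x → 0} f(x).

Substitution gives 0/0. Multiply numerator and denominator by the conjugate √(7 + 5x) + √7.
The numerator becomes (7 + 5x) − 7 = 5x, so the expression simplifies to 5/(√(7 + 5x) + √7).
Letting x → 0 gives 5/(2√7) = 5*√(7)/14.

5*√(7)/14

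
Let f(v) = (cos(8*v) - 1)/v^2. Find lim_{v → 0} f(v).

Direct substitution gives 0/0.
Apply L'Hôpital: lim (-8*sin(8*v))/(2*v), still 0/0.
After 2 applications of L'Hôpital's rule the quotient is (-64*cos(8*v))/(2); substituting v = 0 gives -32.

-32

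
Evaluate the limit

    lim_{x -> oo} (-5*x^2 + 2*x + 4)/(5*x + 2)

The numerator has higher degree (2 > 1); the quotient behaves like (-5/(5))·x^1 for large |x|.
As x → +∞ this diverges to -∞.

-∞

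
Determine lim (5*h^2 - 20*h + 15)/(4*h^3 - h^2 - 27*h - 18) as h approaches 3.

2/15

Direct substitution gives 0/0, so factor. Both numerator and denominator have (h - 3) as a factor.
After cancelling, the expression reduces to (5*h - 5)/(4*h^2 + 11*h + 6).
Substituting h = 3 gives 2/15.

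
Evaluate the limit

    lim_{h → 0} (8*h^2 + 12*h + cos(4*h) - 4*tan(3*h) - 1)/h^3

-36

Substitution gives 0/0; apply L'Hôpital's rule 3 times.
After differentiating numerator and denominator 3 times the quotient is (64*sin(4*h) - 648*tan(3*h)^4 - 864*tan(3*h)^2 - 216)/(6); at h = 0 this is -36.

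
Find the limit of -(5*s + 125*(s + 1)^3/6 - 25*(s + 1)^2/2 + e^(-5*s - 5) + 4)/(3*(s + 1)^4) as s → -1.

Direct substitution gives 0/0.
Apply L'Hôpital: lim (-25*s + 125*(s + 1)^2/2 - 5*e^(-5*s - 5) - 20)/(-12*(s + 1)^3), still 0/0.
Apply L'Hôpital: lim (125*s + 25*e^(-5*s - 5) + 100)/(-36*(s + 1)^2), still 0/0.
Apply L'Hôpital: lim (125 - 125*e^(-5*s - 5))/(-72*s - 72), still 0/0.
After 4 applications of L'Hôpital's rule the quotient is (625*e^(-5*s - 5))/(-72); substituting s = -1 gives -625/72.

-625/72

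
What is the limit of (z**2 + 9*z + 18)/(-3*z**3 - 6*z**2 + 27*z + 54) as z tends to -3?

-1/6

At z = -3 both the top and bottom vanish — a removable singularity. Factoring out (z + 3) from each leaves (z + 6)/(-3*z^2 + 3*z + 18), which at z = -3 equals -1/6.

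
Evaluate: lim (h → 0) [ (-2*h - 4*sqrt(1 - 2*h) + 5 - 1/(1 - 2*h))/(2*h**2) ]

Substitution gives 0/0; apply L'Hôpital's rule 2 times.
After differentiating numerator and denominator 2 times the quotient is (8/(2*h - 1)^3 - 4*(2*h - 1)^3/(1 - 2*h)^(9/2))/(4); at h = 0 this is -1.

-1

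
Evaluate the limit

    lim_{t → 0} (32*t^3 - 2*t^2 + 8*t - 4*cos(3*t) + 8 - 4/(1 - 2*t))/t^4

-155/2

Substitution gives 0/0 (the numerator vanishes to order 4).
Expand each term to order t^4: the coefficient of t^4 in -4·cos(3t) is -27/2 and in -4·1/(1 - 2t) is -64.
Lower-order terms cancel with the polynomial part, so the numerator is (-155/2)·t^4 + o(t^4), and the limit is (-155/2)/(1) = -155/2.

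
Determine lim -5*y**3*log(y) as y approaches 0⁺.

0

This is a 0·(−∞) form. Rewrite as -5·ln(y) / y^(−3) and apply L'Hôpital:
the derivative quotient is -5·(1/y) / (−3·y^(−4)) = (5/3)·y^3 → 0.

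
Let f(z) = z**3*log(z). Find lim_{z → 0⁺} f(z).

This is a 0·(−∞) form. Rewrite as 1·ln(z) / z^(−3) and apply L'Hôpital:
the derivative quotient is 1·(1/z) / (−3·z^(−4)) = (-1/3)·z^3 → 0.

0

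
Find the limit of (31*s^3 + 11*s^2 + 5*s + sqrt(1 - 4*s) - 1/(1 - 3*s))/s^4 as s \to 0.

-91

Substitution gives 0/0 (the numerator vanishes to order 4).
Expand each term to order s^4: the coefficient of s^4 in −1/(1 - 3s) is -81 and in √(1 - 4s) is -10.
Lower-order terms cancel with the polynomial part, so the numerator is (-91)·s^4 + o(s^4), and the limit is (-91)/(1) = -91.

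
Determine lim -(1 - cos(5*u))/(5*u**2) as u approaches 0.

-5/2

Substitution gives 0/0.
Use (1 − cos θ)/θ² → 1/2 with θ = 5u: the limit is 5²/(2·(-5)) = -5/2.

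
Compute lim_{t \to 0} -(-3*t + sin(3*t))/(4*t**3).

9/8

Direct substitution gives 0/0.
Apply L'Hôpital: lim (3*cos(3*t) - 3)/(-12*t^2), still 0/0.
Apply L'Hôpital: lim (-9*sin(3*t))/(-24*t), still 0/0.
After 3 applications of L'Hôpital's rule the quotient is (-27*cos(3*t))/(-24); substituting t = 0 gives 9/8.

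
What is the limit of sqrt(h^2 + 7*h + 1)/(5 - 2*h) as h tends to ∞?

-1/2

For large |h|, √(h^2 + 7*h + 1) ≈ √1·|h| and the denominator ≈ -2h.
Since h → +∞, |h| = h, giving √1/(-2) = -1/2.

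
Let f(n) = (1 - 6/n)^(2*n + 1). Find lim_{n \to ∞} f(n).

e^(-12)

Write it as [(1 - 6/n)^n]^(2) · (1 - 6/n)^(1). The bracketed term tends to e^(-6) and the second factor to 1, so the limit is e^(-12).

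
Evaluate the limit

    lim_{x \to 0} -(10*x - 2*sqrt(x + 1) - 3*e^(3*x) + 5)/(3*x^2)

53/12

Substitution gives 0/0; apply L'Hôpital's rule 2 times.
After differentiating numerator and denominator 2 times the quotient is (-27*e^(3*x) + 1/(2*(x + 1)^(3/2)))/(-6); at x = 0 this is 53/12.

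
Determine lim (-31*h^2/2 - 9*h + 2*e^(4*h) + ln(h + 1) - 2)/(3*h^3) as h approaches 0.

65/9

Substitution gives 0/0 (the numerator vanishes to order 3).
Expand each term to order h^3: the coefficient of h^3 in ln(1 + h) is 1/3 and in 2·e^(4h) is 64/3.
Lower-order terms cancel with the polynomial part, so the numerator is (65/3)·h^3 + o(h^3), and the limit is (65/3)/(3) = 65/9.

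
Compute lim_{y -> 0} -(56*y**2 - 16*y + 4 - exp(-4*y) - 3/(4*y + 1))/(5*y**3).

-608/15

Substitution gives 0/0 (the numerator vanishes to order 3).
Expand each term to order y^3: the coefficient of y^3 in −e^(-4y) is 32/3 and in -3·1/(1 + 4y) is 192.
Lower-order terms cancel with the polynomial part, so the numerator is (608/3)·y^3 + o(y^3), and the limit is (608/3)/(-5) = -608/15.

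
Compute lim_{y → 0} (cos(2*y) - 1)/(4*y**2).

Direct substitution gives 0/0.
Apply L'Hôpital: lim (-2*sin(2*y))/(8*y), still 0/0.
After 2 applications of L'Hôpital's rule the quotient is (-4*cos(2*y))/(8); substituting y = 0 gives -1/2.

-1/2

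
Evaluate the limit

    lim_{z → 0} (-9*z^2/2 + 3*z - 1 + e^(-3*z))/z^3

Direct substitution gives 0/0.
Apply L'Hôpital: lim (-9*z + 3 - 3*e^(-3*z))/(3*z^2), still 0/0.
Apply L'Hôpital: lim (-9 + 9*e^(-3*z))/(6*z), still 0/0.
After 3 applications of L'Hôpital's rule the quotient is (-27*e^(-3*z))/(6); substituting z = 0 gives -9/2.

-9/2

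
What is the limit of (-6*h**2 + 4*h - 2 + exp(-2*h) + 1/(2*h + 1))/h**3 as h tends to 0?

Substitution gives 0/0; apply L'Hôpital's rule 3 times.
After differentiating numerator and denominator 3 times the quotient is (-8*e^(-2*h) - 48/(2*h + 1)^4)/(6); at h = 0 this is -28/3.

-28/3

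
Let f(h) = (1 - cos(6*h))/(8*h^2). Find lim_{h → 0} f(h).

Substitution gives 0/0.
Use (1 − cos u)/u² → 1/2 with u = 6h: the limit is 6²/(2·8) = 9/4.

9/4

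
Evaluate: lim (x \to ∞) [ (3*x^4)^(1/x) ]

Base → ∞ and exponent → 0: an ∞^0 form.
Take logs: (1/x)·ln(3·x^4) = (ln 3 + 4·ln x)/x → 0.
So the limit is e^0 = 1.

1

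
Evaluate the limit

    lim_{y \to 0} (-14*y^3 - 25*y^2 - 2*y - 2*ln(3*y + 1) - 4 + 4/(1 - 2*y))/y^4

209/2

Substitution gives 0/0 (the numerator vanishes to order 4).
Expand each term to order y^4: the coefficient of y^4 in -2·ln(1 + 3y) is 81/2 and in 4·1/(1 - 2y) is 64.
Lower-order terms cancel with the polynomial part, so the numerator is (209/2)·y^4 + o(y^4), and the limit is (209/2)/(1) = 209/2.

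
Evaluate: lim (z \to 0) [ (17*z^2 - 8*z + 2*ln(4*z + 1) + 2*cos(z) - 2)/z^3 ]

128/3

Substitution gives 0/0 (the numerator vanishes to order 3).
Expand each term to order z^3: the coefficient of z^3 in 2·ln(1 + 4z) is 128/3 and in 2·cos(z) is 0.
Lower-order terms cancel with the polynomial part, so the numerator is (128/3)·z^3 + o(z^3), and the limit is (128/3)/(1) = 128/3.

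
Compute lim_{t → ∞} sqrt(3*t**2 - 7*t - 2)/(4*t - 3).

For large |t|, √(3*t^2 - 7*t - 2) ≈ √3·|t| and the denominator ≈ 4t.
Since t → +∞, |t| = t, giving √3/(4) = √(3)/4.

√(3)/4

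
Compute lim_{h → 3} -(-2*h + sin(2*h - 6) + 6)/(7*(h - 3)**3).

Direct substitution gives 0/0.
Apply L'Hôpital: lim (2*cos(2*h - 6) - 2)/(-21*(h - 3)^2), still 0/0.
Apply L'Hôpital: lim (-4*sin(2*h - 6))/(126 - 42*h), still 0/0.
After 3 applications of L'Hôpital's rule the quotient is (-8*cos(2*h - 6))/(-42); substituting h = 3 gives 4/21.

4/21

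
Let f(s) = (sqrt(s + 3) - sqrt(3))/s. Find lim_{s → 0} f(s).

Substitution gives 0/0. Multiply numerator and denominator by the conjugate √(3 + s) + √3.
The numerator becomes (3 + s) − 3 = s, so the expression simplifies to 1/(√(3 + s) + √3).
Letting s → 0 gives 1/(2√3) = √(3)/6.

√(3)/6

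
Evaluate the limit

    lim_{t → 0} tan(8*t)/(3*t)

8/3

Substitution gives 0/0.
Since tan(u)/u → 1 as u → 0, tan(8t)/(8t) → 1 and the limit is 8/3.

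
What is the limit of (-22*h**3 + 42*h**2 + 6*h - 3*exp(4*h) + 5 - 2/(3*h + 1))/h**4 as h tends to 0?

Substitution gives 0/0 (the numerator vanishes to order 4).
Expand each term to order h^4: the coefficient of h^4 in -3·e^(4h) is -32 and in -2·1/(1 + 3h) is -162.
Lower-order terms cancel with the polynomial part, so the numerator is (-194)·h^4 + o(h^4), and the limit is (-194)/(1) = -194.

-194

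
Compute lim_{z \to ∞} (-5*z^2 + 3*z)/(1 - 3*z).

The numerator has higher degree (2 > 1); the quotient behaves like (-5/(-3))·z^1 for large |z|.
As z → +∞ this diverges to ∞.

∞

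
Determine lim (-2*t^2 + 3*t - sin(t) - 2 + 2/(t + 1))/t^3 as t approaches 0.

Substitution gives 0/0; apply L'Hôpital's rule 3 times.
After differentiating numerator and denominator 3 times the quotient is (cos(t) - 12/(t + 1)^4)/(6); at t = 0 this is -11/6.

-11/6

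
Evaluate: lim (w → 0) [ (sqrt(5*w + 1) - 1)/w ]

Substitution gives 0/0. Multiply numerator and denominator by the conjugate √(1 + 5w) + √1.
The numerator becomes (1 + 5w) − 1 = 5w, so the expression simplifies to 5/(√(1 + 5w) + √1).
Letting w → 0 gives 5/(2√1) = 5/2.

5/2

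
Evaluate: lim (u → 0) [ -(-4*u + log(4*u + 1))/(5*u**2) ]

8/5

Direct substitution gives 0/0.
Apply L'Hôpital: lim (-4 + 4/(4*u + 1))/(-10*u), still 0/0.
After 2 applications of L'Hôpital's rule the quotient is (-16/(4*u + 1)^2)/(-10); substituting u = 0 gives 8/5.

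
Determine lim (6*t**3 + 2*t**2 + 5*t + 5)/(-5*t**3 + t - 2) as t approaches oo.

-6/5

Numerator and denominator both have degree 3.
Dividing every term by t^3, all lower-order terms vanish and the limit is the ratio of leading coefficients, 6/(-5) = -6/5.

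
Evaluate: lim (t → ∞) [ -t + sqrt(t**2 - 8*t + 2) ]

An ∞ − ∞ form. Rationalising with the conjugate, the difference becomes (-8t + 2) / (√(t^2 - 8*t + 2) + t).
For large t the denominator behaves like 2·t, so the quotient tends to -8/2 = -4.

-4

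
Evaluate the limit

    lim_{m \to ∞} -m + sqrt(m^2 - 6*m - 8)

-3

An ∞ − ∞ form. Rationalising with the conjugate, the difference becomes (-6m - 8) / (√(m^2 - 6*m - 8) + m).
For large m the denominator behaves like 2·m, so the quotient tends to -6/2 = -3.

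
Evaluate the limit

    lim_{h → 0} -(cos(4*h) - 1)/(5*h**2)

8/5

Direct substitution gives 0/0.
Apply L'Hôpital: lim (-4*sin(4*h))/(-10*h), still 0/0.
After 2 applications of L'Hôpital's rule the quotient is (-16*cos(4*h))/(-10); substituting h = 0 gives 8/5.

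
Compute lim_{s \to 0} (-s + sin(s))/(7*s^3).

-1/42

Direct substitution gives 0/0.
Apply L'Hôpital: lim (cos(s) - 1)/(21*s^2), still 0/0.
Apply L'Hôpital: lim (-sin(s))/(42*s), still 0/0.
After 3 applications of L'Hôpital's rule the quotient is (-cos(s))/(42); substituting s = 0 gives -1/42.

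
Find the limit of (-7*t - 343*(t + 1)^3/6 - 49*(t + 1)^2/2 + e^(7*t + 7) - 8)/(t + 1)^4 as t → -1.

2401/24

Direct substitution gives 0/0.
Apply L'Hôpital: lim (-49*t - 343*(t + 1)^2/2 + 7*e^(7*t + 7) - 56)/(4*(t + 1)^3), still 0/0.
Apply L'Hôpital: lim (-343*t + 49*e^(7*t + 7) - 392)/(12*(t + 1)^2), still 0/0.
Apply L'Hôpital: lim (343*e^(7*t + 7) - 343)/(24*t + 24), still 0/0.
After 4 applications of L'Hôpital's rule the quotient is (2401*e^(7*t + 7))/(24); substituting t = -1 gives 2401/24.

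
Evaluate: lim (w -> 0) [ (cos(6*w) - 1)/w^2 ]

Direct substitution gives 0/0.
Apply L'Hôpital: lim (-6*sin(6*w))/(2*w), still 0/0.
After 2 applications of L'Hôpital's rule the quotient is (-36*cos(6*w))/(2); substituting w = 0 gives -18.

-18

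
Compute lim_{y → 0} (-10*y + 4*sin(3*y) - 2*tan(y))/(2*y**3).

Substitution gives 0/0; apply L'Hôpital's rule 3 times.
After differentiating numerator and denominator 3 times the quotient is (-108*cos(3*y) - 12*tan(y)^4 - 16*tan(y)^2 - 4)/(12); at y = 0 this is -28/3.

-28/3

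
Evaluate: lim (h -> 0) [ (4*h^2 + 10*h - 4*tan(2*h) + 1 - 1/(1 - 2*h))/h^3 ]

Substitution gives 0/0; apply L'Hôpital's rule 3 times.
After differentiating numerator and denominator 3 times the quotient is (-128*tan(2*h)^2/cos(2*h)^2 - 64/cos(2*h)^4 - 48/(2*h - 1)^4)/(6); at h = 0 this is -56/3.

-56/3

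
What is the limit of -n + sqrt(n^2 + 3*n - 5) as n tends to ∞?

An ∞ − ∞ form. Rationalising with the conjugate, the difference becomes (3n - 5) / (√(n^2 + 3*n - 5) + n).
For large n the denominator behaves like 2·n, so the quotient tends to 3/2 = 3/2.

3/2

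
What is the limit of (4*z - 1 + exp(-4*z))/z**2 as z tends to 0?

Direct substitution gives 0/0.
Apply L'Hôpital: lim (4 - 4*e^(-4*z))/(2*z), still 0/0.
After 2 applications of L'Hôpital's rule the quotient is (16*e^(-4*z))/(2); substituting z = 0 gives 8.

8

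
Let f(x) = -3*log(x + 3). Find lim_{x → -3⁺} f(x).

As x → -3⁺, x + 3 → 0⁺ and ln(x + 3) → −∞.
Multiplying by -3 gives ∞.

∞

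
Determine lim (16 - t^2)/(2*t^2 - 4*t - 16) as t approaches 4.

-2/3

At t = 4 both the top and bottom vanish — a removable singularity. Factoring out (t - 4) from each leaves (-t - 4)/(2*t + 4), which at t = 4 equals -2/3.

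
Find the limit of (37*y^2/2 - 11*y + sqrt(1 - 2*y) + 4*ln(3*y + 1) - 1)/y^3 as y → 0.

Substitution gives 0/0 (the numerator vanishes to order 3).
Expand each term to order y^3: the coefficient of y^3 in 4·ln(1 + 3y) is 36 and in √(1 - 2y) is -1/2.
Lower-order terms cancel with the polynomial part, so the numerator is (71/2)·y^3 + o(y^3), and the limit is (71/2)/(1) = 71/2.

71/2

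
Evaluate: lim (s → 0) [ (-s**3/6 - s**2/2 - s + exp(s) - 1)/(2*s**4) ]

Direct substitution gives 0/0.
Apply L'Hôpital: lim (-s^2/2 - s + e^(s) - 1)/(8*s^3), still 0/0.
Apply L'Hôpital: lim (-s + e^(s) - 1)/(24*s^2), still 0/0.
Apply L'Hôpital: lim (e^(s) - 1)/(48*s), still 0/0.
After 4 applications of L'Hôpital's rule the quotient is (e^(s))/(48); substituting s = 0 gives 1/48.

1/48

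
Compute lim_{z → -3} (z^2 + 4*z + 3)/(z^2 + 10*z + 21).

-1/2

Since z = -3 makes numerator and denominator zero, (z + 3) divides both.
Cancelling it gives (z + 1)/(z + 7); now plug in z = -3 to get -1/2.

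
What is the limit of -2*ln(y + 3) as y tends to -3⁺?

As y → -3⁺, y + 3 → 0⁺ and ln(y + 3) → −∞.
Multiplying by -2 gives ∞.

∞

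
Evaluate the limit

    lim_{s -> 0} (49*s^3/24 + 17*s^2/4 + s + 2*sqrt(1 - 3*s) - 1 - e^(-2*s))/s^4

-1343/192

Substitution gives 0/0; apply L'Hôpital's rule 4 times.
After differentiating numerator and denominator 4 times the quotient is (-16*e^(-2*s) - 1215/(8*(1 - 3*s)^(7/2)))/(24); at s = 0 this is -1343/192.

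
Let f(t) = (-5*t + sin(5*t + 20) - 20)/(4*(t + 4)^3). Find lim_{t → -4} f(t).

Direct substitution gives 0/0.
Apply L'Hôpital: lim (5*cos(5*t + 20) - 5)/(12*(t + 4)^2), still 0/0.
Apply L'Hôpital: lim (-25*sin(5*t + 20))/(24*t + 96), still 0/0.
After 3 applications of L'Hôpital's rule the quotient is (-125*cos(5*t + 20))/(24); substituting t = -4 gives -125/24.

-125/24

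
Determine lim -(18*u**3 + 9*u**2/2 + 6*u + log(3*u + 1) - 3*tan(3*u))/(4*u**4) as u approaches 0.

81/16

Substitution gives 0/0; apply L'Hôpital's rule 4 times.
After differentiating numerator and denominator 4 times the quotient is (1944*tan(3*u)/cos(3*u)^2 - 5832*tan(3*u)/cos(3*u)^4 - 486/(3*u + 1)^4)/(-96); at u = 0 this is 81/16.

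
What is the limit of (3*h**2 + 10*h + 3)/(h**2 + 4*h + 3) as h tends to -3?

Since h = -3 makes numerator and denominator zero, (h + 3) divides both.
Cancelling it gives (3*h + 1)/(h + 1); now plug in h = -3 to get 4.

4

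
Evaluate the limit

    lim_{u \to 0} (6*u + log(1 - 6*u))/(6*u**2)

-3

Direct substitution gives 0/0.
Apply L'Hôpital: lim (6 - 6/(1 - 6*u))/(12*u), still 0/0.
After 2 applications of L'Hôpital's rule the quotient is (-36/(1 - 6*u)^2)/(12); substituting u = 0 gives -3.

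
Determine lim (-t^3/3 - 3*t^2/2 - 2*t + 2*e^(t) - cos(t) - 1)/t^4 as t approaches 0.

Substitution gives 0/0; apply L'Hôpital's rule 4 times.
After differentiating numerator and denominator 4 times the quotient is (2*e^(t) - cos(t))/(24); at t = 0 this is 1/24.

1/24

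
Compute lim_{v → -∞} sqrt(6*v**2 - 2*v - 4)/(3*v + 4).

-√(6)/3

For large |v|, √(6*v^2 - 2*v - 4) ≈ √6·|v| and the denominator ≈ 3v.
Since v → −∞, |v| = −v, giving −√6/(3) = -√(6)/3.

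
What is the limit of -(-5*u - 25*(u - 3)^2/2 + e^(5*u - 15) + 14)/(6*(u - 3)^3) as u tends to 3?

Direct substitution gives 0/0.
Apply L'Hôpital: lim (-25*u + 5*e^(5*u - 15) + 70)/(-18*(u - 3)^2), still 0/0.
Apply L'Hôpital: lim (25*e^(5*u - 15) - 25)/(108 - 36*u), still 0/0.
After 3 applications of L'Hôpital's rule the quotient is (125*e^(5*u - 15))/(-36); substituting u = 3 gives -125/36.

-125/36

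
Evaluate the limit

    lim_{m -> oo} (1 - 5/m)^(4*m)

e^(-20)

Write it as [(1 - 5/m)^m]^(4) · (1 - 5/m)^(0). The bracketed term tends to e^(-5) and the second factor to 1, so the limit is e^(-20).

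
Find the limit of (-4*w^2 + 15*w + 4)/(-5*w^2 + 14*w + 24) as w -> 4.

Since w = 4 makes numerator and denominator zero, (w - 4) divides both.
Cancelling it gives (-4*w - 1)/(-5*w - 6); now plug in w = 4 to get 17/26.

17/26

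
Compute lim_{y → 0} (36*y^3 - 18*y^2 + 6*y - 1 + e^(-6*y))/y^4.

54

Direct substitution gives 0/0.
Apply L'Hôpital: lim (108*y^2 - 36*y + 6 - 6*e^(-6*y))/(4*y^3), still 0/0.
Apply L'Hôpital: lim (216*y - 36 + 36*e^(-6*y))/(12*y^2), still 0/0.
Apply L'Hôpital: lim (216 - 216*e^(-6*y))/(24*y), still 0/0.
After 4 applications of L'Hôpital's rule the quotient is (1296*e^(-6*y))/(24); substituting y = 0 gives 54.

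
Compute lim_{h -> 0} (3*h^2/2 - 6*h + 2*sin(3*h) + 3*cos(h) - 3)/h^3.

-9

Substitution gives 0/0; apply L'Hôpital's rule 3 times.
After differentiating numerator and denominator 3 times the quotient is (3*sin(h) - 54*cos(3*h))/(6); at h = 0 this is -9.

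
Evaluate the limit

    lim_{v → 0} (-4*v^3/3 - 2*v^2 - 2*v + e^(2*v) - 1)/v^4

2/3

Direct substitution gives 0/0.
Apply L'Hôpital: lim (-4*v^2 - 4*v + 2*e^(2*v) - 2)/(4*v^3), still 0/0.
Apply L'Hôpital: lim (-8*v + 4*e^(2*v) - 4)/(12*v^2), still 0/0.
Apply L'Hôpital: lim (8*e^(2*v) - 8)/(24*v), still 0/0.
After 4 applications of L'Hôpital's rule the quotient is (16*e^(2*v))/(24); substituting v = 0 gives 2/3.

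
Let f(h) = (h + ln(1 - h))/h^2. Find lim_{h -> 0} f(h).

-1/2

Direct substitution gives 0/0.
Apply L'Hôpital: lim (1 - 1/(1 - h))/(2*h), still 0/0.
After 2 applications of L'Hôpital's rule the quotient is (-1/(1 - h)^2)/(2); substituting h = 0 gives -1/2.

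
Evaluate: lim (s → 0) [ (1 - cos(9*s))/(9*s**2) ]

Substitution gives 0/0.
Use (1 − cos u)/u² → 1/2 with u = 9s: the limit is 9²/(2·9) = 9/2.

9/2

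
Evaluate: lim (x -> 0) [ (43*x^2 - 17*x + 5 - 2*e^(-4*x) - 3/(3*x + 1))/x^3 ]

307/3

Substitution gives 0/0 (the numerator vanishes to order 3).
Expand each term to order x^3: the coefficient of x^3 in -3·1/(1 + 3x) is 81 and in -2·e^(-4x) is 64/3.
Lower-order terms cancel with the polynomial part, so the numerator is (307/3)·x^3 + o(x^3), and the limit is (307/3)/(1) = 307/3.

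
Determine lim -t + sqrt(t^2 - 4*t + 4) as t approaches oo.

An ∞ − ∞ form. Rationalising with the conjugate, the difference becomes (-4t + 4) / (√(t^2 - 4*t + 4) + t).
For large t the denominator behaves like 2·t, so the quotient tends to -4/2 = -2.

-2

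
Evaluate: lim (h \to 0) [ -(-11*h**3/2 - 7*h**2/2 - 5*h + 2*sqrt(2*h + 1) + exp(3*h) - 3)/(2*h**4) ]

-17/16

Substitution gives 0/0; apply L'Hôpital's rule 4 times.
After differentiating numerator and denominator 4 times the quotient is (81*e^(3*h) - 30/(2*h + 1)^(7/2))/(-48); at h = 0 this is -17/16.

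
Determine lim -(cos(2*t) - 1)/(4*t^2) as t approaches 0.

Direct substitution gives 0/0.
Apply L'Hôpital: lim (-2*sin(2*t))/(-8*t), still 0/0.
After 2 applications of L'Hôpital's rule the quotient is (-4*cos(2*t))/(-8); substituting t = 0 gives 1/2.

1/2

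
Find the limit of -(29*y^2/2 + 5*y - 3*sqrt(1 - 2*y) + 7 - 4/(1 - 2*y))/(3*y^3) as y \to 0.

Substitution gives 0/0; apply L'Hôpital's rule 3 times.
After differentiating numerator and denominator 3 times the quotient is (-192/(2*y - 1)^4 + 9*(2*y - 1)^4/(1 - 2*y)^(13/2))/(-18); at y = 0 this is 61/6.

61/6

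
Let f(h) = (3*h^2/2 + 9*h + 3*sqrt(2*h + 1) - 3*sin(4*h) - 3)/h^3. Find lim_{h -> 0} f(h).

Substitution gives 0/0; apply L'Hôpital's rule 3 times.
After differentiating numerator and denominator 3 times the quotient is (192*cos(4*h) + 9/(2*h + 1)^(5/2))/(6); at h = 0 this is 67/2.

67/2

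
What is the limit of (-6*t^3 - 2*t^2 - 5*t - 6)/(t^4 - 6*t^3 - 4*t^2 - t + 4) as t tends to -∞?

0

The denominator has degree 4 and the numerator degree 3. Dividing numerator and denominator by t^4 sends every term to 0 except the leading denominator term, so the limit is 0.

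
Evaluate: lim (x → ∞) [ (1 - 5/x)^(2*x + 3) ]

Write it as [(1 - 5/x)^x]^(2) · (1 - 5/x)^(3). The bracketed term tends to e^(-5) and the second factor to 1, so the limit is e^(-10).

e^(-10)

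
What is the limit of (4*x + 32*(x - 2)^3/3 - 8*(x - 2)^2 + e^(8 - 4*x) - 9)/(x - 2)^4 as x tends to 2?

32/3

Direct substitution gives 0/0.
Apply L'Hôpital: lim (-16*x + 32*(x - 2)^2 - 4*e^(8 - 4*x) + 36)/(4*(x - 2)^3), still 0/0.
Apply L'Hôpital: lim (64*x + 16*e^(8 - 4*x) - 144)/(12*(x - 2)^2), still 0/0.
Apply L'Hôpital: lim (64 - 64*e^(8 - 4*x))/(24*x - 48), still 0/0.
After 4 applications of L'Hôpital's rule the quotient is (256*e^(8 - 4*x))/(24); substituting x = 2 gives 32/3.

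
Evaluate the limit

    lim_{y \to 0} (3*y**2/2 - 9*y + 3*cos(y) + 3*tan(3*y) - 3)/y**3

27

Substitution gives 0/0; apply L'Hôpital's rule 3 times.
After differentiating numerator and denominator 3 times the quotient is (3*sin(y) + 486*tan(3*y)^4 + 648*tan(3*y)^2 + 162)/(6); at y = 0 this is 27.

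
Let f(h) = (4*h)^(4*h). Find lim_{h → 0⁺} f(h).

1

Base → 0⁺ and exponent → 0⁺: a 0^0 form.
Take logs: 4h·ln(4h). This is 0·(−∞); rewriting as ln(4h)/(1/(4h)) and applying L'Hôpital gives 0.
Hence the limit is e^0 = 1.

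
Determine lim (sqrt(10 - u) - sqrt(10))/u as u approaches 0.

-√(10)/20

Substitution gives 0/0. Multiply numerator and denominator by the conjugate √(10 - u) + √10.
The numerator becomes (10 - u) − 10 = -u, so the expression simplifies to -1/(√(10 - u) + √10).
Letting u → 0 gives -1/(2√10) = -√(10)/20.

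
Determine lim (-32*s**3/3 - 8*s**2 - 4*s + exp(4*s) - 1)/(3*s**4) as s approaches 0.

Direct substitution gives 0/0.
Apply L'Hôpital: lim (-32*s^2 - 16*s + 4*e^(4*s) - 4)/(12*s^3), still 0/0.
Apply L'Hôpital: lim (-64*s + 16*e^(4*s) - 16)/(36*s^2), still 0/0.
Apply L'Hôpital: lim (64*e^(4*s) - 64)/(72*s), still 0/0.
After 4 applications of L'Hôpital's rule the quotient is (256*e^(4*s))/(72); substituting s = 0 gives 32/9.

32/9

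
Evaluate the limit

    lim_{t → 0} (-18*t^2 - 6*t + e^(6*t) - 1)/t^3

36

Direct substitution gives 0/0.
Apply L'Hôpital: lim (-36*t + 6*e^(6*t) - 6)/(3*t^2), still 0/0.
Apply L'Hôpital: lim (36*e^(6*t) - 36)/(6*t), still 0/0.
After 3 applications of L'Hôpital's rule the quotient is (216*e^(6*t))/(6); substituting t = 0 gives 36.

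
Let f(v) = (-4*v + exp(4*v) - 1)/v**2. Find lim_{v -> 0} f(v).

Direct substitution gives 0/0.
Apply L'Hôpital: lim (4*e^(4*v) - 4)/(2*v), still 0/0.
After 2 applications of L'Hôpital's rule the quotient is (16*e^(4*v))/(2); substituting v = 0 gives 8.

8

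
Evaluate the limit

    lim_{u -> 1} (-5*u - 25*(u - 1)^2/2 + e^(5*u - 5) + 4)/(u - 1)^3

125/6

Direct substitution gives 0/0.
Apply L'Hôpital: lim (-25*u + 5*e^(5*u - 5) + 20)/(3*(u - 1)^2), still 0/0.
Apply L'Hôpital: lim (25*e^(5*u - 5) - 25)/(6*u - 6), still 0/0.
After 3 applications of L'Hôpital's rule the quotient is (125*e^(5*u - 5))/(6); substituting u = 1 gives 125/6.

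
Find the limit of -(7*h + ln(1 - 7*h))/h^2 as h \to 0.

Direct substitution gives 0/0.
Apply L'Hôpital: lim (7 - 7/(1 - 7*h))/(-2*h), still 0/0.
After 2 applications of L'Hôpital's rule the quotient is (-49/(1 - 7*h)^2)/(-2); substituting h = 0 gives 49/2.

49/2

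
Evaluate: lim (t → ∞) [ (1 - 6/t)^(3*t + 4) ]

Let L be the limit and take ln: ln L = lim (3t + 4)·ln(1 - 6/t) = lim (3t + 4)·(-6/t + O(1/t²)) = -18.
Hence L = e^(-18).

e^(-18)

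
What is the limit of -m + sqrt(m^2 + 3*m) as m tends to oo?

3/2

This has the form ∞ − ∞. Multiply and divide by the conjugate √(m^2 + 3*m) + m.
That gives (3m) / (√(m^2 + 3*m) + m).
Divide numerator and denominator by m: the limit is 3/(2·1) = 3/2.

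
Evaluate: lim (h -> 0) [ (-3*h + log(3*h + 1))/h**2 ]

Direct substitution gives 0/0.
Apply L'Hôpital: lim (-3 + 3/(3*h + 1))/(2*h), still 0/0.
After 2 applications of L'Hôpital's rule the quotient is (-9/(3*h + 1)^2)/(2); substituting h = 0 gives -9/2.

-9/2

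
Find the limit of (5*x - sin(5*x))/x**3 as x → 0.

125/6

Direct substitution gives 0/0.
Apply L'Hôpital: lim (5 - 5*cos(5*x))/(3*x^2), still 0/0.
Apply L'Hôpital: lim (25*sin(5*x))/(6*x), still 0/0.
After 3 applications of L'Hôpital's rule the quotient is (125*cos(5*x))/(6); substituting x = 0 gives 125/6.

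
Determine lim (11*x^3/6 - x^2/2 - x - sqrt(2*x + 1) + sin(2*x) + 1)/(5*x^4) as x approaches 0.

1/8

Substitution gives 0/0 (the numerator vanishes to order 4).
Expand each term to order x^4: the coefficient of x^4 in sin(2x) is 0 and in −√(1 + 2x) is 5/8.
Lower-order terms cancel with the polynomial part, so the numerator is (5/8)·x^4 + o(x^4), and the limit is (5/8)/(5) = 1/8.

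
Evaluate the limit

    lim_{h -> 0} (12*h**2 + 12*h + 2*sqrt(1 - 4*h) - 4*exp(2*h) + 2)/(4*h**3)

-10/3

Substitution gives 0/0 (the numerator vanishes to order 3).
Expand each term to order h^3: the coefficient of h^3 in 2·√(1 - 4h) is -8 and in -4·e^(2h) is -16/3.
Lower-order terms cancel with the polynomial part, so the numerator is (-40/3)·h^3 + o(h^3), and the limit is (-40/3)/(4) = -10/3.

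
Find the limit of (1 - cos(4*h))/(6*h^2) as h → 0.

Substitution gives 0/0.
Use (1 − cos u)/u² → 1/2 with u = 4h: the limit is 4²/(2·6) = 4/3.

4/3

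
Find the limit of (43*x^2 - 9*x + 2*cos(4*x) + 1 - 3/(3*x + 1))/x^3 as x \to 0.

81

Substitution gives 0/0; apply L'Hôpital's rule 3 times.
After differentiating numerator and denominator 3 times the quotient is (128*sin(4*x) + 486/(3*x + 1)^4)/(6); at x = 0 this is 81.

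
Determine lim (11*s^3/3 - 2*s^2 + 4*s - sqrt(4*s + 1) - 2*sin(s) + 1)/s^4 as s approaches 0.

10

Substitution gives 0/0 (the numerator vanishes to order 4).
Expand each term to order s^4: the coefficient of s^4 in -2·sin(s) is 0 and in −√(1 + 4s) is 10.
Lower-order terms cancel with the polynomial part, so the numerator is (10)·s^4 + o(s^4), and the limit is (10)/(1) = 10.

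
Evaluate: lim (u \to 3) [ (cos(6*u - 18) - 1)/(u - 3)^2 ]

-18

Direct substitution gives 0/0.
Apply L'Hôpital: lim (-6*sin(6*u - 18))/(2*u - 6), still 0/0.
After 2 applications of L'Hôpital's rule the quotient is (-36*cos(6*u - 18))/(2); substituting u = 3 gives -18.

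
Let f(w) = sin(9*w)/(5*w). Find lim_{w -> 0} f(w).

Substitution gives 0/0.
Write it as (9/5)·sin(9w)/(9w); since sin(u)/u → 1, the limit is 9/5.

9/5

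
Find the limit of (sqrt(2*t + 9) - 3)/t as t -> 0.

1/3

Substitution gives 0/0. Multiply numerator and denominator by the conjugate √(9 + 2t) + √9.
The numerator becomes (9 + 2t) − 9 = 2t, so the expression simplifies to 2/(√(9 + 2t) + √9).
Letting t → 0 gives 2/(2√9) = 1/3.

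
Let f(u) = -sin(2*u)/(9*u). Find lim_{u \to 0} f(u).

Substitution gives 0/0.
Write it as (2/(-9))·sin(2u)/(2u); since sin(θ)/θ → 1, the limit is -2/9.

-2/9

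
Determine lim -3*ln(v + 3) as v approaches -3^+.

∞

As v → -3⁺, v + 3 → 0⁺ and ln(v + 3) → −∞.
Multiplying by -3 gives ∞.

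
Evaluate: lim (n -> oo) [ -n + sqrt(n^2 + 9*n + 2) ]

9/2

An ∞ − ∞ form. Rationalising with the conjugate, the difference becomes (9n + 2) / (√(n^2 + 9*n + 2) + n).
For large n the denominator behaves like 2·n, so the quotient tends to 9/2 = 9/2.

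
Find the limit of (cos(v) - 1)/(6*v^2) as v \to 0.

Direct substitution gives 0/0.
Apply L'Hôpital: lim (-sin(v))/(12*v), still 0/0.
After 2 applications of L'Hôpital's rule the quotient is (-cos(v))/(12); substituting v = 0 gives -1/12.

-1/12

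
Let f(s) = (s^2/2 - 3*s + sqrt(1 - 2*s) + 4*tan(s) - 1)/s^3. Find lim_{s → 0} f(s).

5/6

Substitution gives 0/0 (the numerator vanishes to order 3).
Expand each term to order s^3: the coefficient of s^3 in 4·tan(s) is 4/3 and in √(1 - 2s) is -1/2.
Lower-order terms cancel with the polynomial part, so the numerator is (5/6)·s^3 + o(s^3), and the limit is (5/6)/(1) = 5/6.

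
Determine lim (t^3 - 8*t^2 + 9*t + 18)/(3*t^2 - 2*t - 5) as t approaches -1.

-7/2

Direct substitution gives 0/0, so factor. Both numerator and denominator have (t + 1) as a factor.
After cancelling, the expression reduces to (t^2 - 9*t + 18)/(3*t - 5).
Substituting t = -1 gives -7/2.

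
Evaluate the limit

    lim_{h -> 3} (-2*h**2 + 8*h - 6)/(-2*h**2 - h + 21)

Since h = 3 makes numerator and denominator zero, (h - 3) divides both.
Cancelling it gives (2 - 2*h)/(-2*h - 7); now plug in h = 3 to get 4/13.

4/13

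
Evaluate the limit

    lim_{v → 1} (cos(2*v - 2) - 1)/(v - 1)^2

Direct substitution gives 0/0.
Apply L'Hôpital: lim (-2*sin(2*v - 2))/(2*v - 2), still 0/0.
After 2 applications of L'Hôpital's rule the quotient is (-4*cos(2*v - 2))/(2); substituting v = 1 gives -2.

-2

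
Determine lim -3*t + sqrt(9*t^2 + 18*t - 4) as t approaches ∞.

This has the form ∞ − ∞. Multiply and divide by the conjugate √(9*t^2 + 18*t - 4) + 3t.
That gives (18t - 4) / (√(9*t^2 + 18*t - 4) + 3t).
Divide numerator and denominator by t: the limit is 18/(2·3) = 3.

3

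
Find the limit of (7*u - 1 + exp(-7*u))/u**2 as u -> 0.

49/2

Direct substitution gives 0/0.
Apply L'Hôpital: lim (7 - 7*e^(-7*u))/(2*u), still 0/0.
After 2 applications of L'Hôpital's rule the quotient is (49*e^(-7*u))/(2); substituting u = 0 gives 49/2.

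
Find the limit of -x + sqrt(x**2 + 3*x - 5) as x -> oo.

3/2

This has the form ∞ − ∞. Multiply and divide by the conjugate √(x^2 + 3*x - 5) + x.
That gives (3x - 5) / (√(x^2 + 3*x - 5) + x).
Divide numerator and denominator by x: the limit is 3/(2·1) = 3/2.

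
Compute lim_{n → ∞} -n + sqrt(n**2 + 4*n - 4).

2

An ∞ − ∞ form. Rationalising with the conjugate, the difference becomes (4n - 4) / (√(n^2 + 4*n - 4) + n).
For large n the denominator behaves like 2·n, so the quotient tends to 4/2 = 2.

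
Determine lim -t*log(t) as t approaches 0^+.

0

This is a 0·(−∞) form. Rewrite as -1·ln(t) / t^(−1) and apply L'Hôpital:
the derivative quotient is -1·(1/t) / (−1·t^(−2)) = (1/1)·t^1 → 0.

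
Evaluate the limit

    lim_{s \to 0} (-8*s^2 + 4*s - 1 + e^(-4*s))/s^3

-32/3

Direct substitution gives 0/0.
Apply L'Hôpital: lim (-16*s + 4 - 4*e^(-4*s))/(3*s^2), still 0/0.
Apply L'Hôpital: lim (-16 + 16*e^(-4*s))/(6*s), still 0/0.
After 3 applications of L'Hôpital's rule the quotient is (-64*e^(-4*s))/(6); substituting s = 0 gives -32/3.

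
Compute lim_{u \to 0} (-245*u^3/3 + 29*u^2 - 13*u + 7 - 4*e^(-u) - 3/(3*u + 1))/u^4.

-1459/6

Substitution gives 0/0 (the numerator vanishes to order 4).
Expand each term to order u^4: the coefficient of u^4 in -3·1/(1 + 3u) is -243 and in -4·e^(-u) is -1/6.
Lower-order terms cancel with the polynomial part, so the numerator is (-1459/6)·u^4 + o(u^4), and the limit is (-1459/6)/(1) = -1459/6.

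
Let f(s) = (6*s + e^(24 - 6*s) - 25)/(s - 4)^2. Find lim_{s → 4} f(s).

18

Direct substitution gives 0/0.
Apply L'Hôpital: lim (6 - 6*e^(24 - 6*s))/(2*s - 8), still 0/0.
After 2 applications of L'Hôpital's rule the quotient is (36*e^(24 - 6*s))/(2); substituting s = 4 gives 18.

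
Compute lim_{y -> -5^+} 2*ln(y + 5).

As y → -5⁺, y + 5 → 0⁺ and ln(y + 5) → −∞.
Multiplying by 2 gives -∞.

-∞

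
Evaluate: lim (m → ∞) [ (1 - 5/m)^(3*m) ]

e^(-15)

Write it as [(1 - 5/m)^m]^(3) · (1 - 5/m)^(0). The bracketed term tends to e^(-5) and the second factor to 1, so the limit is e^(-15).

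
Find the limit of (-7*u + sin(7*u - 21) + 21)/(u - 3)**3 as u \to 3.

Direct substitution gives 0/0.
Apply L'Hôpital: lim (7*cos(7*u - 21) - 7)/(3*(u - 3)^2), still 0/0.
Apply L'Hôpital: lim (-49*sin(7*u - 21))/(6*u - 18), still 0/0.
After 3 applications of L'Hôpital's rule the quotient is (-343*cos(7*u - 21))/(6); substituting u = 3 gives -343/6.

-343/6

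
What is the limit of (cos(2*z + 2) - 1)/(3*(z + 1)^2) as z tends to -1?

Direct substitution gives 0/0.
Apply L'Hôpital: lim (-2*sin(2*z + 2))/(6*z + 6), still 0/0.
After 2 applications of L'Hôpital's rule the quotient is (-4*cos(2*z + 2))/(6); substituting z = -1 gives -2/3.

-2/3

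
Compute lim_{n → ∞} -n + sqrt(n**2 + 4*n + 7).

This has the form ∞ − ∞. Multiply and divide by the conjugate √(n^2 + 4*n + 7) + n.
That gives (4n + 7) / (√(n^2 + 4*n + 7) + n).
Divide numerator and denominator by n: the limit is 4/(2·1) = 2.

2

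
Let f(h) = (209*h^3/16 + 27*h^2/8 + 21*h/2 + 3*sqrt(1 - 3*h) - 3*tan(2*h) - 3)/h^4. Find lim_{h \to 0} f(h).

-1215/128

Substitution gives 0/0 (the numerator vanishes to order 4).
Expand each term to order h^4: the coefficient of h^4 in -3·tan(2h) is 0 and in 3·√(1 - 3h) is -1215/128.
Lower-order terms cancel with the polynomial part, so the numerator is (-1215/128)·h^4 + o(h^4), and the limit is (-1215/128)/(1) = -1215/128.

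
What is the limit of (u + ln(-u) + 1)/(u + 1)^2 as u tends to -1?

-1/2

Direct substitution gives 0/0.
Apply L'Hôpital: lim (1 + 1/u)/(2*u + 2), still 0/0.
After 2 applications of L'Hôpital's rule the quotient is (-1/u^2)/(2); substituting u = -1 gives -1/2.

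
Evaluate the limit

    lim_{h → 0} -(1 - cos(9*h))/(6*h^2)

-27/4

Substitution gives 0/0.
Use (1 − cos u)/u² → 1/2 with u = 9h: the limit is 9²/(2·(-6)) = -27/4.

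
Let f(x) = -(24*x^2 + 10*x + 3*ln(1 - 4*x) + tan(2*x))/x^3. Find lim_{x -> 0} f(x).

184/3

Substitution gives 0/0; apply L'Hôpital's rule 3 times.
After differentiating numerator and denominator 3 times the quotient is (48*tan(2*x)^2/cos(2*x)^2 + 16/cos(2*x)^2 + 384/(4*x - 1)^3)/(-6); at x = 0 this is 184/3.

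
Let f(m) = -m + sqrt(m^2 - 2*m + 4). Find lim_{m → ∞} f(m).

An ∞ − ∞ form. Rationalising with the conjugate, the difference becomes (-2m + 4) / (√(m^2 - 2*m + 4) + m).
For large m the denominator behaves like 2·m, so the quotient tends to -2/2 = -1.

-1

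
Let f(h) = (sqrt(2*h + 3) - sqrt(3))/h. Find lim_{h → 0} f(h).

Substitution gives 0/0. Multiply numerator and denominator by the conjugate √(3 + 2h) + √3.
The numerator becomes (3 + 2h) − 3 = 2h, so the expression simplifies to 2/(√(3 + 2h) + √3).
Letting h → 0 gives 2/(2√3) = √(3)/3.

√(3)/3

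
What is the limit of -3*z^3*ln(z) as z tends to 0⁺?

This is a 0·(−∞) form. Rewrite as -3·ln(z) / z^(−3) and apply L'Hôpital:
the derivative quotient is -3·(1/z) / (−3·z^(−4)) = (3/3)·z^3 → 0.

0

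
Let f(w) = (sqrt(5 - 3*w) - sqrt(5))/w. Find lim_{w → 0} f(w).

-3*√(5)/10

A 0/0 form; rationalise with √(5 - 3w) + √5. This collapses the numerator to -3w, leaving -3/(√(5 - 3w) + √5) → -3/(2√5) = -3*√(5)/10.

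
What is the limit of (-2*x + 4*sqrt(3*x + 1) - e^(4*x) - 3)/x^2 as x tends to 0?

Substitution gives 0/0; apply L'Hôpital's rule 2 times.
After differentiating numerator and denominator 2 times the quotient is (-16*e^(4*x) - 9/(3*x + 1)^(3/2))/(2); at x = 0 this is -25/2.

-25/2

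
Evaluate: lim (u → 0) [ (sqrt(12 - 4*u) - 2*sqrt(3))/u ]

-√(3)/3

Substitution gives 0/0. Multiply numerator and denominator by the conjugate √(12 - 4u) + √12.
The numerator becomes (12 - 4u) − 12 = -4u, so the expression simplifies to -4/(√(12 - 4u) + √12).
Letting u → 0 gives -4/(2√12) = -√(3)/3.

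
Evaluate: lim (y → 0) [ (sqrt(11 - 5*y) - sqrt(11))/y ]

A 0/0 form; rationalise with √(11 - 5y) + √11. This collapses the numerator to -5y, leaving -5/(√(11 - 5y) + √11) → -5/(2√11) = -5*√(11)/22.

-5*√(11)/22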